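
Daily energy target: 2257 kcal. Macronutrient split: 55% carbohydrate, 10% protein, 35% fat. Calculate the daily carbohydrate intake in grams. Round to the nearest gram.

Carbohydrate energy = 55% × 2257 = 1241.35 kcal.
At 4 kcal/g: 1241.35 ÷ 4 = 310.3375 g.

310 g/day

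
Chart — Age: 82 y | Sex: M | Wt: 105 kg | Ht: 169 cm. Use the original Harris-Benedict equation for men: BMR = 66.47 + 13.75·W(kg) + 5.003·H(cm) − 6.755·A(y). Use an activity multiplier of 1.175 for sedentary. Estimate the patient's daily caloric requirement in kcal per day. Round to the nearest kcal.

2117 kcal per day

Harris-Benedict: BMR = 66.47 + 13.75(105) + 5.003(169) − 6.755(82) = 1801.817 kcal/day.
TEE = BMR × activity factor = 1801.817 × 1.175 = 2117.135 kcal/day.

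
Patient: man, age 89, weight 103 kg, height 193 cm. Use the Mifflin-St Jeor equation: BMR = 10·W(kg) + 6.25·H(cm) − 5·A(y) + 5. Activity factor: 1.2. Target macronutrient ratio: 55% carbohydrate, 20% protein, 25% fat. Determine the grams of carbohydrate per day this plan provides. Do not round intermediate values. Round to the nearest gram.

Mifflin-St Jeor (male): BMR = 10(103) + 6.25(193) − 5(89) + 5 = 1030 + 1206.25 − 445 + 5 = 1796.25 kcal/day.
TEE = 1796.25 × 1.2 = 2155.5 kcal/day.
Carbohydrate energy = 55% × 2155.5 = 1185.525 kcal.
Carbohydrate = 1185.525 ÷ 4 kcal/g = 296.3813 g.

296 g/day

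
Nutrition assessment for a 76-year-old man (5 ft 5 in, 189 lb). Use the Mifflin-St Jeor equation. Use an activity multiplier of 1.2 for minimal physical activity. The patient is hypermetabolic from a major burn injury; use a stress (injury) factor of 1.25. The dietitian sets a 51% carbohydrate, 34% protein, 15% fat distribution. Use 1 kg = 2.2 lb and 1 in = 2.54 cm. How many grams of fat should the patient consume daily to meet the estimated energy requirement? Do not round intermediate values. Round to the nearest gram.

Convert to metric: weight = 189 ÷ 2.2 = 85.9091 kg; height = (5×12 + 5) × 2.54 = 65 × 2.54 = 165.1 cm.
Mifflin-St Jeor (male): BMR = 10(85.9091) + 6.25(165.1) − 5(76) + 5 = 859.0909 + 1031.875 − 380 + 5 = 1515.9659 kcal/day.
TEE = 1515.9659 × 1.2 = 1819.1591 kcal/day.
With stress factor 1.25: 1819.1591 × 1.25 = 2273.9489 kcal/day.
Fat energy = 15% × 2273.9489 = 341.0923 kcal.
Fat = 341.0923 ÷ 9 kcal/g = 37.8991 g.

38 g/day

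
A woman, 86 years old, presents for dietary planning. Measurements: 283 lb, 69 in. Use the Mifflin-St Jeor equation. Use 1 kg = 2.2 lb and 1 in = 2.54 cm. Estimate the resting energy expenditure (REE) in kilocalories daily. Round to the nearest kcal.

Convert to metric: weight = 283 ÷ 2.2 = 128.6364 kg; height = 69 × 2.54 = 175.26 cm.
Mifflin-St Jeor (female): BMR = 10(128.6364) + 6.25(175.26) − 5(86) − 161 = 1286.3636 + 1095.375 − 430 − 161 = 1790.7386 kcal/day.

1791 kilocalories daily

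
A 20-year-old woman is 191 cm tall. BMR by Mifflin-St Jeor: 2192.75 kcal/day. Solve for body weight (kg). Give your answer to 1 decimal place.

2192.75 = 10·W + 6.25(191) − 5(20) − 161
10·W = 2192.75 − 932.75 = 1260, so W = 126 kg.

126.0 kg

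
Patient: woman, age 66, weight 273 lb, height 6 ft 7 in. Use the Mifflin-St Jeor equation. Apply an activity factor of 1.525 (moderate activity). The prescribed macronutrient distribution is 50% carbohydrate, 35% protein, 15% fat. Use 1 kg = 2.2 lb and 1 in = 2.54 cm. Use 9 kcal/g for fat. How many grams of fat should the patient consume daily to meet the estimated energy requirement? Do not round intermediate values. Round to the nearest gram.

51 g/day

Convert to metric: weight = 273 ÷ 2.2 = 124.0909 kg; height = (6×12 + 7) × 2.54 = 79 × 2.54 = 200.66 cm.
Mifflin-St Jeor (female): BMR = 10(124.0909) + 6.25(200.66) − 5(66) − 161 = 1240.9091 + 1254.125 − 330 − 161 = 2004.0341 kcal/day.
TEE = 2004.0341 × 1.525 = 3056.152 kcal/day.
Fat energy = 15% × 3056.152 = 458.4228 kcal.
Fat = 458.4228 ÷ 9 kcal/g = 50.9359 g.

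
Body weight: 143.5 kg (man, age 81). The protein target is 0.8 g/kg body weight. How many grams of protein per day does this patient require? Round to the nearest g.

Protein = 0.8 g/kg × 143.5 kg = 114.8 g/day.

115 g/day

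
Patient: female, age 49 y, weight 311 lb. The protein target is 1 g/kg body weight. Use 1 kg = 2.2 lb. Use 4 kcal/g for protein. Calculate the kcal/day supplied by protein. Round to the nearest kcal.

565 kcal/day

Weight in kg = 311 ÷ 2.2 = 141.3636 kg.
Protein = 1 g/kg × 141.3636 kg = 141.3636 g/day.
Protein energy = 141.3636 g × 4 kcal/g = 565.4545 kcal/day.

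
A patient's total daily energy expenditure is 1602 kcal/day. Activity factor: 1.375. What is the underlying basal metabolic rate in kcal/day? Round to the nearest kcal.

1165 kcal/day

BMR = TEE ÷ activity factor = 1602 ÷ 1.375 = 1165.0909 kcal/day.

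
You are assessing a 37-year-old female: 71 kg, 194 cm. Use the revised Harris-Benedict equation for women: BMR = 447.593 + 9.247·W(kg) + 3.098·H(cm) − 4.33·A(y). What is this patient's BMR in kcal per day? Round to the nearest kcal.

1545 kcal per day

Harris-Benedict: BMR = 447.593 + 9.247(71) + 3.098(194) − 4.33(37) = 1544.932 kcal/day.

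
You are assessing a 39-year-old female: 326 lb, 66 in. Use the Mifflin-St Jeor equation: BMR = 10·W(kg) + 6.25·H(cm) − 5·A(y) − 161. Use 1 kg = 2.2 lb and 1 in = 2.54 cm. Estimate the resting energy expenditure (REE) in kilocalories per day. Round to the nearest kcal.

Convert to metric: weight = 326 ÷ 2.2 = 148.1818 kg; height = 66 × 2.54 = 167.64 cm.
Mifflin-St Jeor (female): BMR = 10(148.1818) + 6.25(167.64) − 5(39) − 161 = 1481.8182 + 1047.75 − 195 − 161 = 2173.5682 kcal/day.

2174 kilocalories per day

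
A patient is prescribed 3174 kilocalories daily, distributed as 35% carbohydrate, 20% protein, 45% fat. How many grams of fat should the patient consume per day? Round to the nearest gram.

159 g/day

Fat energy = 45% × 3174 = 1428.3 kcal.
At 9 kcal/g: 1428.3 ÷ 9 = 158.7 g.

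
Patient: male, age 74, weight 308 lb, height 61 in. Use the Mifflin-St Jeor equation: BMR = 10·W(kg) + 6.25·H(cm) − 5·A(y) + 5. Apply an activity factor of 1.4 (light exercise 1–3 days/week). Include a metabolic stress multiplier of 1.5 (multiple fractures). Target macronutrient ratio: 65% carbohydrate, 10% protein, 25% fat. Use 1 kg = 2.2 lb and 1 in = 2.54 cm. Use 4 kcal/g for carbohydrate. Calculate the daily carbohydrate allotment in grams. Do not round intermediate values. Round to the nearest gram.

684 g/day

Convert to metric: weight = 308 ÷ 2.2 = 140 kg; height = 61 × 2.54 = 154.94 cm.
Mifflin-St Jeor (male): BMR = 10(140) + 6.25(154.94) − 5(74) + 5 = 1400 + 968.375 − 370 + 5 = 2003.375 kcal/day.
TEE = 2003.375 × 1.4 = 2804.725 kcal/day.
With stress factor 1.5: 2804.725 × 1.5 = 4207.0875 kcal/day.
Carbohydrate energy = 65% × 4207.0875 = 2734.6069 kcal.
Carbohydrate = 2734.6069 ÷ 4 kcal/g = 683.6517 g.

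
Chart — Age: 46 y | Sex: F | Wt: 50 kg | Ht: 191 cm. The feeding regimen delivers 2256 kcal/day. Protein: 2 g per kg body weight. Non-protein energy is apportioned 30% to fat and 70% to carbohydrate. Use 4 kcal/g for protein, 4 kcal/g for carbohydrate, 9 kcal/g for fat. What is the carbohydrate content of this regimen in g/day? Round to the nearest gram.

Protein = 2 × 50 = 100 g → 100 × 4 = 400 kcal.
Non-protein calories = 2256 − 400 = 1856 kcal.
Fat: 30% × 1856 = 556.8 kcal; carbohydrate: 1299.2 kcal.
Carbohydrate: 1299.2 kcal ÷ 4 kcal/g = 324.8 g.

325 g/day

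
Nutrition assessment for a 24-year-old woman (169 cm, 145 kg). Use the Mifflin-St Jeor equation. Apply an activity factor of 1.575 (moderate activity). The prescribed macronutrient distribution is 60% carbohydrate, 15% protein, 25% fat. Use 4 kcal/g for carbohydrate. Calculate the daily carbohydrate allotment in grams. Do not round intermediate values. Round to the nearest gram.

Mifflin-St Jeor (female): BMR = 10(145) + 6.25(169) − 5(24) − 161 = 1450 + 1056.25 − 120 − 161 = 2225.25 kcal/day.
TEE = 2225.25 × 1.575 = 3504.7688 kcal/day.
Carbohydrate energy = 60% × 3504.7688 = 2102.8613 kcal.
Carbohydrate = 2102.8613 ÷ 4 kcal/g = 525.7153 g.

526 g/day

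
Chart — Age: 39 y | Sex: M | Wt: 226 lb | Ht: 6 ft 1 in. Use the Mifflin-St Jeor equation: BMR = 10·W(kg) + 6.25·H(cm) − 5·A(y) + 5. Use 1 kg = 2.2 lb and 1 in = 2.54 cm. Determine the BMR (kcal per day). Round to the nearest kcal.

1996 kcal per day

Convert to metric: weight = 226 ÷ 2.2 = 102.7273 kg; height = (6×12 + 1) × 2.54 = 73 × 2.54 = 185.42 cm.
Mifflin-St Jeor (male): BMR = 10(102.7273) + 6.25(185.42) − 5(39) + 5 = 1027.2727 + 1158.875 − 195 + 5 = 1996.1477 kcal/day.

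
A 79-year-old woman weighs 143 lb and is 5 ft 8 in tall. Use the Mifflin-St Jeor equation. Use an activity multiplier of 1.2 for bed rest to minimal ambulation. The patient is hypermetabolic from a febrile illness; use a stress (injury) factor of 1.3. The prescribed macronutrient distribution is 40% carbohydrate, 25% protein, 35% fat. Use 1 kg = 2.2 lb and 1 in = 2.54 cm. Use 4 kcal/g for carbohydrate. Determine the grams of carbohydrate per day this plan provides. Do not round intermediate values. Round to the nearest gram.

183 g/day

Convert to metric: weight = 143 ÷ 2.2 = 65 kg; height = (5×12 + 8) × 2.54 = 68 × 2.54 = 172.72 cm.
Mifflin-St Jeor (female): BMR = 10(65) + 6.25(172.72) − 5(79) − 161 = 650 + 1079.5 − 395 − 161 = 1173.5 kcal/day.
TEE = 1173.5 × 1.2 = 1408.2 kcal/day.
With stress factor 1.3: 1408.2 × 1.3 = 1830.66 kcal/day.
Carbohydrate energy = 40% × 1830.66 = 732.264 kcal.
Carbohydrate = 732.264 ÷ 4 kcal/g = 183.066 g.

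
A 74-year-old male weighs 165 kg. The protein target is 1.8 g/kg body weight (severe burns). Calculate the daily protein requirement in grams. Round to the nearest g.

Protein = 1.8 g/kg × 165 kg = 297 g/day.

297 g/day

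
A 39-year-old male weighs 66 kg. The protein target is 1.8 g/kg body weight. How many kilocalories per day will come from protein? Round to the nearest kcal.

Protein = 1.8 g/kg × 66 kg = 118.8 g/day.
Protein energy = 118.8 g × 4 kcal/g = 475.2 kcal/day.

475 kcal/day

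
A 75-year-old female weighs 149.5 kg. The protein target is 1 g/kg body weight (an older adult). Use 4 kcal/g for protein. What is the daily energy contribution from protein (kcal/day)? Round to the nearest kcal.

Protein = 1 g/kg × 149.5 kg = 149.5 g/day.
Protein energy = 149.5 g × 4 kcal/g = 598 kcal/day.

598 kcal/day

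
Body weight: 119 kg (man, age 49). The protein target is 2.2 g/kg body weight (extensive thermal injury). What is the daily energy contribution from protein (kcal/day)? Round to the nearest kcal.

Protein = 2.2 g/kg × 119 kg = 261.8 g/day.
Protein energy = 261.8 g × 4 kcal/g = 1047.2 kcal/day.

1047 kcal/day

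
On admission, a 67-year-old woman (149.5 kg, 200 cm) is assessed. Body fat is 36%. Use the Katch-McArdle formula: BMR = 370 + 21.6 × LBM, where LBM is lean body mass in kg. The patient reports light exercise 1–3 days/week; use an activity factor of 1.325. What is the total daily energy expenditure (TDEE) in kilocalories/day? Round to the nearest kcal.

LBM = 149.5 × (1 − 0.36) = 95.68 kg. Katch-McArdle: BMR = 370 + 21.6 × 95.68 = 2436.688 kcal/day.
TEE = BMR × activity factor = 2436.688 × 1.325 = 3228.6116 kcal/day.

3229 kilocalories/day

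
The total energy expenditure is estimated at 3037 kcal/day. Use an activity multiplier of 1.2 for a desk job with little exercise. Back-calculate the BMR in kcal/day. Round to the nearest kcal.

2531 kcal/day

BMR = TEE ÷ activity factor = 3037 ÷ 1.2 = 2530.8333 kcal/day.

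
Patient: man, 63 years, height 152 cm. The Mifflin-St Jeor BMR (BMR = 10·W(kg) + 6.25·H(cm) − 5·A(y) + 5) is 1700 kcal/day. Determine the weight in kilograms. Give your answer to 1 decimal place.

106.0 kg

1700 = 10·W + 6.25(152) − 5(63) + 5
10·W = 1700 − 640 = 1060, so W = 106 kg.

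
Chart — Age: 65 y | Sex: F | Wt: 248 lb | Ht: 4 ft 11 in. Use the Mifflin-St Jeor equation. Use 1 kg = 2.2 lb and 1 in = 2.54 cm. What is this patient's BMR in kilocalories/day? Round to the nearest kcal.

1578 kilocalories/day

Convert to metric: weight = 248 ÷ 2.2 = 112.7273 kg; height = (4×12 + 11) × 2.54 = 59 × 2.54 = 149.86 cm.
Mifflin-St Jeor (female): BMR = 10(112.7273) + 6.25(149.86) − 5(65) − 161 = 1127.2727 + 936.625 − 325 − 161 = 1577.8977 kcal/day.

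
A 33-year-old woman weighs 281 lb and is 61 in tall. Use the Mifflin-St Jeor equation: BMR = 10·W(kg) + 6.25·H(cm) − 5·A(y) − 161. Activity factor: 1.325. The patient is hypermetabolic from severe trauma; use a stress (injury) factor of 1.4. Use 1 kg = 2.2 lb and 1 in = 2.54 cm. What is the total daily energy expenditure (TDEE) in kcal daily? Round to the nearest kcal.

Convert to metric: weight = 281 ÷ 2.2 = 127.7273 kg; height = 61 × 2.54 = 154.94 cm.
Mifflin-St Jeor (female): BMR = 10(127.7273) + 6.25(154.94) − 5(33) − 161 = 1277.2727 + 968.375 − 165 − 161 = 1919.6477 kcal/day.
TEE = BMR × activity factor = 1919.6477 × 1.325 = 2543.5332 kcal/day.
Apply stress factor: 2543.5332 × 1.4 = 3560.9465 kcal/day.

3561 kcal daily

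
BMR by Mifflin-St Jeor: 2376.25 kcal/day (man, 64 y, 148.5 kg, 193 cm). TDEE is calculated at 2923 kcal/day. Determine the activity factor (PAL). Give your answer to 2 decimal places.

1.23

Activity factor = TEE ÷ BMR = 2923 ÷ 2376.25 = 1.23.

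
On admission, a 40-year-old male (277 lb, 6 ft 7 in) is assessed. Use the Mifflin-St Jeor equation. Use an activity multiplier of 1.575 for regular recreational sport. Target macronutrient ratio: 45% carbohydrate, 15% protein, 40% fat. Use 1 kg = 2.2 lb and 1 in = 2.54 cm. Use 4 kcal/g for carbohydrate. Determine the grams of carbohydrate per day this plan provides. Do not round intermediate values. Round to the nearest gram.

Convert to metric: weight = 277 ÷ 2.2 = 125.9091 kg; height = (6×12 + 7) × 2.54 = 79 × 2.54 = 200.66 cm.
Mifflin-St Jeor (male): BMR = 10(125.9091) + 6.25(200.66) − 5(40) + 5 = 1259.0909 + 1254.125 − 200 + 5 = 2318.2159 kcal/day.
TEE = 2318.2159 × 1.575 = 3651.1901 kcal/day.
Carbohydrate energy = 45% × 3651.1901 = 1643.0355 kcal.
Carbohydrate = 1643.0355 ÷ 4 kcal/g = 410.7589 g.

411 g/day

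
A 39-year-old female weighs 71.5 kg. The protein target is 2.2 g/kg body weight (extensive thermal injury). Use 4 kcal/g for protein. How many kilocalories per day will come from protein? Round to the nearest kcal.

629 kcal/day

Protein = 2.2 g/kg × 71.5 kg = 157.3 g/day.
Protein energy = 157.3 g × 4 kcal/g = 629.2 kcal/day.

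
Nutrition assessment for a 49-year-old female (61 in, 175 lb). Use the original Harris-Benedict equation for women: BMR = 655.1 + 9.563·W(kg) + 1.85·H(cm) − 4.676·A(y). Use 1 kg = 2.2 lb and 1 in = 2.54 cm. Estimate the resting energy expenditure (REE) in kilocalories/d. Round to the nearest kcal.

1473 kilocalories/d

Convert to metric: weight = 175 ÷ 2.2 = 79.5455 kg; height = 61 × 2.54 = 154.94 cm.
Harris-Benedict: BMR = 655.1 + 9.563(79.5455) + 1.85(154.94) − 4.676(49) = 1473.3082 kcal/day.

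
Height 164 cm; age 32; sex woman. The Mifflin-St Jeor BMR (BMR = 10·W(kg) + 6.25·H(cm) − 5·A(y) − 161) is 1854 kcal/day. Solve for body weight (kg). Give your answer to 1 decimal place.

115.0 kg

1854 = 10·W + 6.25(164) − 5(32) − 161
10·W = 1854 − 704 = 1150, so W = 115 kg.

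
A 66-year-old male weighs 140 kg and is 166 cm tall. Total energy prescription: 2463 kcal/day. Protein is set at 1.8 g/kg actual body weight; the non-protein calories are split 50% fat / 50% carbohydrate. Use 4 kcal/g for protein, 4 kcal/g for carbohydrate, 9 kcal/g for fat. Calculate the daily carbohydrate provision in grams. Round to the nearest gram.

182 g/day

Protein = 1.8 × 140 = 252 g → 252 × 4 = 1008 kcal.
Non-protein calories = 2463 − 1008 = 1455 kcal.
Fat: 50% × 1455 = 727.5 kcal; carbohydrate: 727.5 kcal.
Carbohydrate: 727.5 kcal ÷ 4 kcal/g = 181.875 g.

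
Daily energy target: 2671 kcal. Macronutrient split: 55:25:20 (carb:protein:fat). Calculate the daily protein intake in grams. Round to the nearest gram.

167 g/day

Protein energy = 25% × 2671 = 667.75 kcal.
At 4 kcal/g: 667.75 ÷ 4 = 166.9375 g.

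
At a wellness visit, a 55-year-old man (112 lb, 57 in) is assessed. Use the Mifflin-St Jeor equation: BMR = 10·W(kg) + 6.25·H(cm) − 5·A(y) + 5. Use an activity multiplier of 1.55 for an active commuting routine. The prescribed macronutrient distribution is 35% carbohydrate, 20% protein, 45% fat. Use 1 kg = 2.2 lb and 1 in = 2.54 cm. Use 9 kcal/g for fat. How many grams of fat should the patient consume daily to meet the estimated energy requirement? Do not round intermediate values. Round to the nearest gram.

89 g/day

Convert to metric: weight = 112 ÷ 2.2 = 50.9091 kg; height = 57 × 2.54 = 144.78 cm.
Mifflin-St Jeor (male): BMR = 10(50.9091) + 6.25(144.78) − 5(55) + 5 = 509.0909 + 904.875 − 275 + 5 = 1143.9659 kcal/day.
TEE = 1143.9659 × 1.55 = 1773.1472 kcal/day.
Fat energy = 45% × 1773.1472 = 797.9162 kcal.
Fat = 797.9162 ÷ 9 kcal/g = 88.6574 g.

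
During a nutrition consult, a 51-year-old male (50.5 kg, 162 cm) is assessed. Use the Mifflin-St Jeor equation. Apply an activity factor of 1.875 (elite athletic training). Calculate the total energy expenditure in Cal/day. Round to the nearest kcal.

Mifflin-St Jeor (male): BMR = 10(50.5) + 6.25(162) − 5(51) + 5 = 505 + 1012.5 − 255 + 5 = 1267.5 kcal/day.
TEE = BMR × activity factor = 1267.5 × 1.875 = 2376.5625 kcal/day.

2377 Cal/day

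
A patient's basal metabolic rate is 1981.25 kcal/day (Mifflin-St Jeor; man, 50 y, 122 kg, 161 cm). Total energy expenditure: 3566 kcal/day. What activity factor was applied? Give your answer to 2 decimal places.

Activity factor = TEE ÷ BMR = 3566 ÷ 1981.25 = 1.8.

1.80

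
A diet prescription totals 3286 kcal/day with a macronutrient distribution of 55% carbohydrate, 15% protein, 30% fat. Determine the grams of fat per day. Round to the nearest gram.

110 g/day

Fat energy = 30% × 3286 = 985.8 kcal.
At 9 kcal/g: 985.8 ÷ 9 = 109.5333 g.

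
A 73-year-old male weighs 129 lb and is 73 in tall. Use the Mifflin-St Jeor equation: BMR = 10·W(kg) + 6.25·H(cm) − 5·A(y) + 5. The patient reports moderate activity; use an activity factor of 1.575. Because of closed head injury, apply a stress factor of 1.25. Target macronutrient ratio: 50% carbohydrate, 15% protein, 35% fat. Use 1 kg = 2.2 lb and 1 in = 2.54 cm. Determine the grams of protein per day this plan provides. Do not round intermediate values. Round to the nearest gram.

Convert to metric: weight = 129 ÷ 2.2 = 58.6364 kg; height = 73 × 2.54 = 185.42 cm.
Mifflin-St Jeor (male): BMR = 10(58.6364) + 6.25(185.42) − 5(73) + 5 = 586.3636 + 1158.875 − 365 + 5 = 1385.2386 kcal/day.
TEE = 1385.2386 × 1.575 = 2181.7509 kcal/day.
With stress factor 1.25: 2181.7509 × 1.25 = 2727.1886 kcal/day.
Protein energy = 15% × 2727.1886 = 409.0783 kcal.
Protein = 409.0783 ÷ 4 kcal/g = 102.2696 g.

102 g/day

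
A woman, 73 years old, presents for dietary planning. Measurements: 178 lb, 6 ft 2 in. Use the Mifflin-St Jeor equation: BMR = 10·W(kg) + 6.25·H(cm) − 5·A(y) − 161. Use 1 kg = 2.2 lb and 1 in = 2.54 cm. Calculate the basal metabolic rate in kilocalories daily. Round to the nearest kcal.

1458 kilocalories daily

Convert to metric: weight = 178 ÷ 2.2 = 80.9091 kg; height = (6×12 + 2) × 2.54 = 74 × 2.54 = 187.96 cm.
Mifflin-St Jeor (female): BMR = 10(80.9091) + 6.25(187.96) − 5(73) − 161 = 809.0909 + 1174.75 − 365 − 161 = 1457.8409 kcal/day.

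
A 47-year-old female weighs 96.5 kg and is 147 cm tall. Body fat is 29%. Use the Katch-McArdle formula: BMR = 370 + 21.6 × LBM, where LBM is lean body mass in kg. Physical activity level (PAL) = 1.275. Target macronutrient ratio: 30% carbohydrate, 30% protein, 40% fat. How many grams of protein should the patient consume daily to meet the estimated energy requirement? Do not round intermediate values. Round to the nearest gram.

177 g/day

LBM = 96.5 × (1 − 0.29) = 68.515 kg. Katch-McArdle: BMR = 370 + 21.6 × 68.515 = 1849.924 kcal/day.
TEE = 1849.924 × 1.275 = 2358.6531 kcal/day.
Protein energy = 30% × 2358.6531 = 707.5959 kcal.
Protein = 707.5959 ÷ 4 kcal/g = 176.899 g.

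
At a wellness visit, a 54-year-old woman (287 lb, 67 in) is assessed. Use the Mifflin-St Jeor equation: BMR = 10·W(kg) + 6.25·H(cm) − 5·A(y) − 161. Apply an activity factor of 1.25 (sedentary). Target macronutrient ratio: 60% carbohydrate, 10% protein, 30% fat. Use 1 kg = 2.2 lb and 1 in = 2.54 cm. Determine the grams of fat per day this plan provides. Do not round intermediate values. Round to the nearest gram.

Convert to metric: weight = 287 ÷ 2.2 = 130.4545 kg; height = 67 × 2.54 = 170.18 cm.
Mifflin-St Jeor (female): BMR = 10(130.4545) + 6.25(170.18) − 5(54) − 161 = 1304.5455 + 1063.625 − 270 − 161 = 1937.1705 kcal/day.
TEE = 1937.1705 × 1.25 = 2421.4631 kcal/day.
Fat energy = 30% × 2421.4631 = 726.4389 kcal.
Fat = 726.4389 ÷ 9 kcal/g = 80.7154 g.

81 g/day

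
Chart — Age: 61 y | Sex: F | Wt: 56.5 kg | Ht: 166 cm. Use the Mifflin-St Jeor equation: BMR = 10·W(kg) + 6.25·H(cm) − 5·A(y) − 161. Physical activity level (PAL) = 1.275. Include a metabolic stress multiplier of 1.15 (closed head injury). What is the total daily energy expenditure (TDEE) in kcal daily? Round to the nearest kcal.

1666 kcal daily

Mifflin-St Jeor (female): BMR = 10(56.5) + 6.25(166) − 5(61) − 161 = 565 + 1037.5 − 305 − 161 = 1136.5 kcal/day.
TEE = BMR × activity factor = 1136.5 × 1.275 = 1449.0375 kcal/day.
Apply stress factor: 1449.0375 × 1.15 = 1666.3931 kcal/day.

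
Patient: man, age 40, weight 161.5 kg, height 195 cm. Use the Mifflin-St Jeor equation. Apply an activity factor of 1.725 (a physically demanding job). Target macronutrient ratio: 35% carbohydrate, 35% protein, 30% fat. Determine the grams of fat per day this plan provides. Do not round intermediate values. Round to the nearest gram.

Mifflin-St Jeor (male): BMR = 10(161.5) + 6.25(195) − 5(40) + 5 = 1615 + 1218.75 − 200 + 5 = 2638.75 kcal/day.
TEE = 2638.75 × 1.725 = 4551.8438 kcal/day.
Fat energy = 30% × 4551.8438 = 1365.5531 kcal.
Fat = 1365.5531 ÷ 9 kcal/g = 151.7281 g.

152 g/day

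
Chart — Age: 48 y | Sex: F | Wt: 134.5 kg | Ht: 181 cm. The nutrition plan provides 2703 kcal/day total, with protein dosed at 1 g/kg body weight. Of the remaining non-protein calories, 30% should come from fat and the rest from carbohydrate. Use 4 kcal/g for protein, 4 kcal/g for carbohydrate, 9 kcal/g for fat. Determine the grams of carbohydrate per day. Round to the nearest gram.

Protein = 1 × 134.5 = 134.5 g → 134.5 × 4 = 538 kcal.
Non-protein calories = 2703 − 538 = 2165 kcal.
Fat: 30% × 2165 = 649.5 kcal; carbohydrate: 1515.5 kcal.
Carbohydrate: 1515.5 kcal ÷ 4 kcal/g = 378.875 g.

379 g/day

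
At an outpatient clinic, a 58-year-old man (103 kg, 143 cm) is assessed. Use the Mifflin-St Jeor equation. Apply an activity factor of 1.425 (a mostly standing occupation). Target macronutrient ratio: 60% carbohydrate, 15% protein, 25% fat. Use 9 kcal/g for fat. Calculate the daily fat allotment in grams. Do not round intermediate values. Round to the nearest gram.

Mifflin-St Jeor (male): BMR = 10(103) + 6.25(143) − 5(58) + 5 = 1030 + 893.75 − 290 + 5 = 1638.75 kcal/day.
TEE = 1638.75 × 1.425 = 2335.2188 kcal/day.
Fat energy = 25% × 2335.2188 = 583.8047 kcal.
Fat = 583.8047 ÷ 9 kcal/g = 64.8672 g.

65 g/day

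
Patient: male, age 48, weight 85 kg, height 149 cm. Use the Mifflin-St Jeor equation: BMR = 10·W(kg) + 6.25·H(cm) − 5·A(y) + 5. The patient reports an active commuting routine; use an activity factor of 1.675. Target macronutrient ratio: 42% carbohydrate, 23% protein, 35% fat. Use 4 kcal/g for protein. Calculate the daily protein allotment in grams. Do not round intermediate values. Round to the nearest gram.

Mifflin-St Jeor (male): BMR = 10(85) + 6.25(149) − 5(48) + 5 = 850 + 931.25 − 240 + 5 = 1546.25 kcal/day.
TEE = 1546.25 × 1.675 = 2589.9688 kcal/day.
Protein energy = 23% × 2589.9688 = 595.6928 kcal.
Protein = 595.6928 ÷ 4 kcal/g = 148.9232 g.

149 g/day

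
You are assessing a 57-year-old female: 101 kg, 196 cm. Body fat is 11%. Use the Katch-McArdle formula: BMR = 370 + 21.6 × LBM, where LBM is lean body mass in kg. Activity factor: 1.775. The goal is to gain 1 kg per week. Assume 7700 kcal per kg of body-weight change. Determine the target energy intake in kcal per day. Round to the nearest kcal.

LBM = 101 × (1 − 0.11) = 89.89 kg. Katch-McArdle: BMR = 370 + 21.6 × 89.89 = 2311.624 kcal/day.
TEE = 2311.624 × 1.775 = 4103.1326 kcal/day.
Required daily surplus = 1 × 7700 ÷ 7 = 1100 kcal/day.
Target intake = 4103.1326 + 1100 = 5203.1326 kcal/day.

5203 kcal per day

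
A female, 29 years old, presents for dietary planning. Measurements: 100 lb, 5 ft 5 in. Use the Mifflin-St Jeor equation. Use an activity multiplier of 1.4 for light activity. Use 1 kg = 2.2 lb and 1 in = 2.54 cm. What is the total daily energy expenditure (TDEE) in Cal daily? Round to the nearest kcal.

Convert to metric: weight = 100 ÷ 2.2 = 45.4545 kg; height = (5×12 + 5) × 2.54 = 65 × 2.54 = 165.1 cm.
Mifflin-St Jeor (female): BMR = 10(45.4545) + 6.25(165.1) − 5(29) − 161 = 454.5455 + 1031.875 − 145 − 161 = 1180.4205 kcal/day.
TEE = BMR × activity factor = 1180.4205 × 1.4 = 1652.5886 kcal/day.

1653 Cal daily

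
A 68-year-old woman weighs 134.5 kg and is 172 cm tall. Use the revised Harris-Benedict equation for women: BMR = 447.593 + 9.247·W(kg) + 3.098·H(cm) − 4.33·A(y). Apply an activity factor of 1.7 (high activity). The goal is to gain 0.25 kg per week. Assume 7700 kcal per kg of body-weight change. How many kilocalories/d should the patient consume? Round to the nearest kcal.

3556 kilocalories/d

Harris-Benedict: BMR = 447.593 + 9.247(134.5) + 3.098(172) − 4.33(68) = 1929.7305 kcal/day.
TEE = 1929.7305 × 1.7 = 3280.5419 kcal/day.
Required daily surplus = 0.25 × 7700 ÷ 7 = 275 kcal/day.
Target intake = 3280.5419 + 275 = 3555.5419 kcal/day.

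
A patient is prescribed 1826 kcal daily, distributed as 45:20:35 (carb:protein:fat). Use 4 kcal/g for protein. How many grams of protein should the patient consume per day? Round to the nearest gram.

91 g/day

Protein energy = 20% × 1826 = 365.2 kcal.
At 4 kcal/g: 365.2 ÷ 4 = 91.3 g.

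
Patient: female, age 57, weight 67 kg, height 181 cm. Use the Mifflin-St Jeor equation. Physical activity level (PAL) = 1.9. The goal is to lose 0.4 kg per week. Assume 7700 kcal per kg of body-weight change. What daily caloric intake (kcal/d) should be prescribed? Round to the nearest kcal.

Mifflin-St Jeor (female): BMR = 10(67) + 6.25(181) − 5(57) − 161 = 670 + 1131.25 − 285 − 161 = 1355.25 kcal/day.
TEE = 1355.25 × 1.9 = 2574.975 kcal/day.
Required daily deficit = 0.4 × 7700 ÷ 7 = 440 kcal/day.
Target intake = 2574.975 − 440 = 2134.975 kcal/day.

2135 kcal/d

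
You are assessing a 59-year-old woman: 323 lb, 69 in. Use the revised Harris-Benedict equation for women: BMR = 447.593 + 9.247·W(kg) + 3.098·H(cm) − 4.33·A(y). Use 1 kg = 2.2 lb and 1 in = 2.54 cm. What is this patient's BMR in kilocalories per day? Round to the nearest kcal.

Convert to metric: weight = 323 ÷ 2.2 = 146.8182 kg; height = 69 × 2.54 = 175.26 cm.
Harris-Benedict: BMR = 447.593 + 9.247(146.8182) + 3.098(175.26) − 4.33(59) = 2092.7062 kcal/day.

2093 kilocalories per day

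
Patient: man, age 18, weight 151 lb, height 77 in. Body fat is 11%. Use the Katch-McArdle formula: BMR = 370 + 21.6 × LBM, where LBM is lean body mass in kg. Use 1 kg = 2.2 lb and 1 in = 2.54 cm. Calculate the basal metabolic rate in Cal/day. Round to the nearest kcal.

1689 Cal/day

Convert to metric: weight = 151 ÷ 2.2 = 68.6364 kg; height = 77 × 2.54 = 195.58 cm.
LBM = 68.6364 × (1 − 0.11) = 61.0864 kg. Katch-McArdle: BMR = 370 + 21.6 × 61.0864 = 1689.4655 kcal/day.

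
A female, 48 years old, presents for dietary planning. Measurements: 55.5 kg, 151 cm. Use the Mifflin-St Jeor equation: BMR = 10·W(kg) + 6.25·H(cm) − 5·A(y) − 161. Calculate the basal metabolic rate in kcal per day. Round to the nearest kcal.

1098 kcal per day

Mifflin-St Jeor (female): BMR = 10(55.5) + 6.25(151) − 5(48) − 161 = 555 + 943.75 − 240 − 161 = 1097.75 kcal/day.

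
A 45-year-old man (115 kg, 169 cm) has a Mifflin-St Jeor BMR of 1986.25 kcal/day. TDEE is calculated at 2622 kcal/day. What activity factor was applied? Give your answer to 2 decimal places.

1.32

Activity factor = TEE ÷ BMR = 2622 ÷ 1986.25 = 1.32.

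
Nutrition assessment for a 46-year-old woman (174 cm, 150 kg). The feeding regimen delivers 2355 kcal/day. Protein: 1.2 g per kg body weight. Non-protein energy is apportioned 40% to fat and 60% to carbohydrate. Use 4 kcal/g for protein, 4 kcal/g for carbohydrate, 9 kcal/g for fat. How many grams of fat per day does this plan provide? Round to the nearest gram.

73 g/day

Protein = 1.2 × 150 = 180 g → 180 × 4 = 720 kcal.
Non-protein calories = 2355 − 720 = 1635 kcal.
Fat: 40% × 1635 = 654 kcal; carbohydrate: 981 kcal.
Fat: 654 kcal ÷ 9 kcal/g = 72.6667 g.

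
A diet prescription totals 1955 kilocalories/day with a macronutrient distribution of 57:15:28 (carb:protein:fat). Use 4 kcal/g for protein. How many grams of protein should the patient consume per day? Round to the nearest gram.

Protein energy = 15% × 1955 = 293.25 kcal.
At 4 kcal/g: 293.25 ÷ 4 = 73.3125 g.

73 g/day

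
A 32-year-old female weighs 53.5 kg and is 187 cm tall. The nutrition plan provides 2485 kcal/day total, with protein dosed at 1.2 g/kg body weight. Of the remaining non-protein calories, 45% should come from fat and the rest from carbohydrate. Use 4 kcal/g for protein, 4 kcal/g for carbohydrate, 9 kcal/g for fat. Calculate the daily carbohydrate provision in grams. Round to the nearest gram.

306 g/day

Protein = 1.2 × 53.5 = 64.2 g → 64.2 × 4 = 256.8 kcal.
Non-protein calories = 2485 − 256.8 = 2228.2 kcal.
Fat: 45% × 2228.2 = 1002.69 kcal; carbohydrate: 1225.51 kcal.
Carbohydrate: 1225.51 kcal ÷ 4 kcal/g = 306.3775 g.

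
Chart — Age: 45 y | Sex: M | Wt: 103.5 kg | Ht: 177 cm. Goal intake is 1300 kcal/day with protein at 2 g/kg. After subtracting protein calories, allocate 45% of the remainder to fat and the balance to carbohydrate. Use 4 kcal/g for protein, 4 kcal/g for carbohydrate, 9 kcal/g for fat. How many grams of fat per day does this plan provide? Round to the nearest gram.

24 g/day

Protein = 2 × 103.5 = 207 g → 207 × 4 = 828 kcal.
Non-protein calories = 1300 − 828 = 472 kcal.
Fat: 45% × 472 = 212.4 kcal; carbohydrate: 259.6 kcal.
Fat: 212.4 kcal ÷ 9 kcal/g = 23.6 g.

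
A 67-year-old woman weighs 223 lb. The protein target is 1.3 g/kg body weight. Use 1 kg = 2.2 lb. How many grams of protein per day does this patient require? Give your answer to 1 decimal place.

Weight in kg = 223 ÷ 2.2 = 101.3636 kg.
Protein = 1.3 g/kg × 101.3636 kg = 131.7727 g/day.

131.8 g/day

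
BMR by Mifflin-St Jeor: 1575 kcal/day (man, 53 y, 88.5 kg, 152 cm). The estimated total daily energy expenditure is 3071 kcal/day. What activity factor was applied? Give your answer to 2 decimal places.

1.95

Activity factor = TEE ÷ BMR = 3071 ÷ 1575 = 1.95.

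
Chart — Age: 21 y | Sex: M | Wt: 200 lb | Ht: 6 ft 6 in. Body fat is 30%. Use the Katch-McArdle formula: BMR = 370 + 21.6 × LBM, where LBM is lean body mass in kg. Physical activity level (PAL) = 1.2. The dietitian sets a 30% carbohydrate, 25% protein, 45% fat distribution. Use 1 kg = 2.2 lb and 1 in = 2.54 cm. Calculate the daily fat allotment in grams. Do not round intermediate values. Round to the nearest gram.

Convert to metric: weight = 200 ÷ 2.2 = 90.9091 kg; height = (6×12 + 6) × 2.54 = 78 × 2.54 = 198.12 cm.
LBM = 90.9091 × (1 − 0.3) = 63.6364 kg. Katch-McArdle: BMR = 370 + 21.6 × 63.6364 = 1744.5455 kcal/day.
TEE = 1744.5455 × 1.2 = 2093.4545 kcal/day.
Fat energy = 45% × 2093.4545 = 942.0545 kcal.
Fat = 942.0545 ÷ 9 kcal/g = 104.6727 g.

105 g/day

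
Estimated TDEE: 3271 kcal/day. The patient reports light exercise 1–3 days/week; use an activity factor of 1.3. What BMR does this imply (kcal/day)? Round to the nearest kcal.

BMR = TEE ÷ activity factor = 3271 ÷ 1.3 = 2516.1538 kcal/day.

2516 kcal/day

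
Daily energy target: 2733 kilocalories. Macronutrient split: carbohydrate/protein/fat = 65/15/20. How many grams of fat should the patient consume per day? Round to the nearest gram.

Fat energy = 20% × 2733 = 546.6 kcal.
At 9 kcal/g: 546.6 ÷ 9 = 60.7333 g.

61 g/day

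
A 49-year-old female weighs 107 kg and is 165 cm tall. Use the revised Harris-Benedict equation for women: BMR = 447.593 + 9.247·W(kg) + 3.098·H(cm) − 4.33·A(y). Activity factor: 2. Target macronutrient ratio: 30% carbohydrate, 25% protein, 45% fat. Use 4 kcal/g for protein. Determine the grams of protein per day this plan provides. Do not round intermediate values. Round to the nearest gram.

Harris-Benedict: BMR = 447.593 + 9.247(107) + 3.098(165) − 4.33(49) = 1736.022 kcal/day.
TEE = 1736.022 × 2 = 3472.044 kcal/day.
Protein energy = 25% × 3472.044 = 868.011 kcal.
Protein = 868.011 ÷ 4 kcal/g = 217.0028 g.

217 g/day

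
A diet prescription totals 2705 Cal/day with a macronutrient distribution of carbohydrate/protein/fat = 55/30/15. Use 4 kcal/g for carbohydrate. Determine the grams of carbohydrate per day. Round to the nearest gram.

372 g/day

Carbohydrate energy = 55% × 2705 = 1487.75 kcal.
At 4 kcal/g: 1487.75 ÷ 4 = 371.9375 g.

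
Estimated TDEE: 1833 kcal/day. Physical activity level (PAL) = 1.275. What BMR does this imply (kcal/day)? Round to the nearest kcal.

BMR = TEE ÷ activity factor = 1833 ÷ 1.275 = 1437.6471 kcal/day.

1438 kcal/day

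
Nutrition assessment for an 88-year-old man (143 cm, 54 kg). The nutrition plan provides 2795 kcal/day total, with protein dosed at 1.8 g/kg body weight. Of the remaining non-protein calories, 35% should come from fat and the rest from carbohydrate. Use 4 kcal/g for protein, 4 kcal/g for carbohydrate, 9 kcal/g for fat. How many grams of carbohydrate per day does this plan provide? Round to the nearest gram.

391 g/day

Protein = 1.8 × 54 = 97.2 g → 97.2 × 4 = 388.8 kcal.
Non-protein calories = 2795 − 388.8 = 2406.2 kcal.
Fat: 35% × 2406.2 = 842.17 kcal; carbohydrate: 1564.03 kcal.
Carbohydrate: 1564.03 kcal ÷ 4 kcal/g = 391.0075 g.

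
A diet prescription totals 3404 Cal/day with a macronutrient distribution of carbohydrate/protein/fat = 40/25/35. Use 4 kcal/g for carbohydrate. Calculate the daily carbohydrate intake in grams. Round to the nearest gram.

Carbohydrate energy = 40% × 3404 = 1361.6 kcal.
At 4 kcal/g: 1361.6 ÷ 4 = 340.4 g.

340 g/day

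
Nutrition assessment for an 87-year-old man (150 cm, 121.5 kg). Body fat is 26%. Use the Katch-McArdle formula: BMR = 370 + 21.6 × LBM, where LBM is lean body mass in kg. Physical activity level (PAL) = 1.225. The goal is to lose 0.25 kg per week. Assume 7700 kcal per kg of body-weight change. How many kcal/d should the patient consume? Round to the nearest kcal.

2557 kcal/d

LBM = 121.5 × (1 − 0.26) = 89.91 kg. Katch-McArdle: BMR = 370 + 21.6 × 89.91 = 2312.056 kcal/day.
TEE = 2312.056 × 1.225 = 2832.2686 kcal/day.
Required daily deficit = 0.25 × 7700 ÷ 7 = 275 kcal/day.
Target intake = 2832.2686 − 275 = 2557.2686 kcal/day.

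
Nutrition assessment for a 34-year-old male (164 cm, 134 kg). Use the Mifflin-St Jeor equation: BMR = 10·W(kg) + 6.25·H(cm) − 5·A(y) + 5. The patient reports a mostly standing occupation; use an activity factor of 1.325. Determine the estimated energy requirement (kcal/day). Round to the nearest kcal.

2915 kcal/day

Mifflin-St Jeor (male): BMR = 10(134) + 6.25(164) − 5(34) + 5 = 1340 + 1025 − 170 + 5 = 2200 kcal/day.
TEE = BMR × activity factor = 2200 × 1.325 = 2915 kcal/day.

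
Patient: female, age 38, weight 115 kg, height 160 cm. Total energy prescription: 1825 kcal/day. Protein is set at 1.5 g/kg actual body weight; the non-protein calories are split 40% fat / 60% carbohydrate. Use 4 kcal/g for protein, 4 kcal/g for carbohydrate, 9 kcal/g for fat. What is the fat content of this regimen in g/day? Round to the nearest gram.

Protein = 1.5 × 115 = 172.5 g → 172.5 × 4 = 690 kcal.
Non-protein calories = 1825 − 690 = 1135 kcal.
Fat: 40% × 1135 = 454 kcal; carbohydrate: 681 kcal.
Fat: 454 kcal ÷ 9 kcal/g = 50.4444 g.

50 g/day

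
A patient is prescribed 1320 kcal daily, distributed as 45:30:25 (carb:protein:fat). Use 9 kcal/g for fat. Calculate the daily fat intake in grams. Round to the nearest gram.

Fat energy = 25% × 1320 = 330 kcal.
At 9 kcal/g: 330 ÷ 9 = 36.6667 g.

37 g/day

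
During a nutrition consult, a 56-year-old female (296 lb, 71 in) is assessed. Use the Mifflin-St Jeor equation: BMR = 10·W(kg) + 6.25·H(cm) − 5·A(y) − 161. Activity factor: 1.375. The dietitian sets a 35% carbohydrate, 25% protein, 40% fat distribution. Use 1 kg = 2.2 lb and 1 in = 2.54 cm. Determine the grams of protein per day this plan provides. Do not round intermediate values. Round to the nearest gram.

175 g/day

Convert to metric: weight = 296 ÷ 2.2 = 134.5455 kg; height = 71 × 2.54 = 180.34 cm.
Mifflin-St Jeor (female): BMR = 10(134.5455) + 6.25(180.34) − 5(56) − 161 = 1345.4545 + 1127.125 − 280 − 161 = 2031.5795 kcal/day.
TEE = 2031.5795 × 1.375 = 2793.4219 kcal/day.
Protein energy = 25% × 2793.4219 = 698.3555 kcal.
Protein = 698.3555 ÷ 4 kcal/g = 174.5889 g.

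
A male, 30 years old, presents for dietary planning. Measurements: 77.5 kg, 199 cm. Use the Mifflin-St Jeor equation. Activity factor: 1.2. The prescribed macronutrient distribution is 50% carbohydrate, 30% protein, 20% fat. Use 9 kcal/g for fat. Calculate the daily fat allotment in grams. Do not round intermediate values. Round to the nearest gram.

Mifflin-St Jeor (male): BMR = 10(77.5) + 6.25(199) − 5(30) + 5 = 775 + 1243.75 − 150 + 5 = 1873.75 kcal/day.
TEE = 1873.75 × 1.2 = 2248.5 kcal/day.
Fat energy = 20% × 2248.5 = 449.7 kcal.
Fat = 449.7 ÷ 9 kcal/g = 49.9667 g.

50 g/day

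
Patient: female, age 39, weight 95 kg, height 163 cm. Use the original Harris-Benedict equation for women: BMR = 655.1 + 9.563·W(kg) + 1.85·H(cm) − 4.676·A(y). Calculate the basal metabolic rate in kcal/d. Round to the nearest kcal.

1683 kcal/d

Harris-Benedict: BMR = 655.1 + 9.563(95) + 1.85(163) − 4.676(39) = 1682.771 kcal/day.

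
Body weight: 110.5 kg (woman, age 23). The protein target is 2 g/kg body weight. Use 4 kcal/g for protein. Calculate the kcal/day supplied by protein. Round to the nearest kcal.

Protein = 2 g/kg × 110.5 kg = 221 g/day.
Protein energy = 221 g × 4 kcal/g = 884 kcal/day.

884 kcal/day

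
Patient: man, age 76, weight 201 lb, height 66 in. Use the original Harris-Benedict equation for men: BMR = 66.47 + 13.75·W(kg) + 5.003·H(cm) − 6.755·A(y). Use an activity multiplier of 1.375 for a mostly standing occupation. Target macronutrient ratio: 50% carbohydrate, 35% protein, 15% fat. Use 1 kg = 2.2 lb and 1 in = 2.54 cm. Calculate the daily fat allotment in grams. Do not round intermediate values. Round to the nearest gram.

38 g/day

Convert to metric: weight = 201 ÷ 2.2 = 91.3636 kg; height = 66 × 2.54 = 167.64 cm.
Harris-Benedict: BMR = 66.47 + 13.75(91.3636) + 5.003(167.64) − 6.755(76) = 1648.0429 kcal/day.
TEE = 1648.0429 × 1.375 = 2266.059 kcal/day.
Fat energy = 15% × 2266.059 = 339.9089 kcal.
Fat = 339.9089 ÷ 9 kcal/g = 37.7677 g.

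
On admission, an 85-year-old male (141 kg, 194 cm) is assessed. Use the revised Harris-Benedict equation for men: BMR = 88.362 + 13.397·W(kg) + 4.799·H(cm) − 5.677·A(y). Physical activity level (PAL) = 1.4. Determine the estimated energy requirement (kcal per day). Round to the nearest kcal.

Harris-Benedict: BMR = 88.362 + 13.397(141) + 4.799(194) − 5.677(85) = 2425.8 kcal/day.
TEE = BMR × activity factor = 2425.8 × 1.4 = 3396.12 kcal/day.

3396 kcal per day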